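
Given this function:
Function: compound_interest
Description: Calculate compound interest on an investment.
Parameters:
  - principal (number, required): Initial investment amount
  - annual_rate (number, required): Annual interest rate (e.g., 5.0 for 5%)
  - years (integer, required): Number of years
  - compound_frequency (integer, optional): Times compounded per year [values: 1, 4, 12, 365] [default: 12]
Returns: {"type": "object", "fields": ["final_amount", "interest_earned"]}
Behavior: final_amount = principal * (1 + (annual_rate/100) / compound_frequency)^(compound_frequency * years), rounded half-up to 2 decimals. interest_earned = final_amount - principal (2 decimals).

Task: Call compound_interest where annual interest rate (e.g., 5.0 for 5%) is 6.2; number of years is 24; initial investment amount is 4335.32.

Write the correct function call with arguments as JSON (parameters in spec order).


Mapping each described value to its parameter name:
  'Annual interest rate (e.g., 5.0 for 5%)' -> annual_rate = 6.2
  'Number of years' -> years = 24
  'Initial investment amount' -> principal = 4335.32
compound_interest({"principal": 4335.32, "annual_rate": 6.2, "years": 24})


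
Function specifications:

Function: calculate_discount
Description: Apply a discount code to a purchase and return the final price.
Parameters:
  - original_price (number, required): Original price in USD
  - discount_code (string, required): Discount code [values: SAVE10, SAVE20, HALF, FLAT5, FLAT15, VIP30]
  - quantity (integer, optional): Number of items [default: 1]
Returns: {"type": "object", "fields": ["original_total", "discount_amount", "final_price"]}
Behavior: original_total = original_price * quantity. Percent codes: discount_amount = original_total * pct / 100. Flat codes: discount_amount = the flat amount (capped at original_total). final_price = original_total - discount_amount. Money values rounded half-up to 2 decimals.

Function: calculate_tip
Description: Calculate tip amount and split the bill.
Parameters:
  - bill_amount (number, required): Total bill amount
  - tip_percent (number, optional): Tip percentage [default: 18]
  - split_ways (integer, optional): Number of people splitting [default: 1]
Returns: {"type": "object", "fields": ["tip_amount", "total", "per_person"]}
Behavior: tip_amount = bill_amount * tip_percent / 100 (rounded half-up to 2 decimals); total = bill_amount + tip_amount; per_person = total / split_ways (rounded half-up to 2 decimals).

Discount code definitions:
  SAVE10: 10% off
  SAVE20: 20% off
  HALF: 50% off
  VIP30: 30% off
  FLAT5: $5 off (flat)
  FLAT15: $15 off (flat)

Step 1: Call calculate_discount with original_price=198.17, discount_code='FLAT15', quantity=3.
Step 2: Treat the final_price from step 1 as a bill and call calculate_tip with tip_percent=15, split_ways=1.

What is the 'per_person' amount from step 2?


Step 1: calculate_discount(original_price=198.17, discount_code=FLAT15, quantity=3)
  original_total = 198.17 * 3 = 594.51
  FLAT15 = $15 flat: discount_amount = min(15.00, 594.51) = 15.00
  final_price = 594.51 - 15.00 = 579.51
  -> final_price = 579.51
Step 2: calculate_tip(bill_amount=579.51, tip_percent=15, split_ways=1)
  tip_amount = 579.51 * 15/100 = 86.9265 -> 86.93
  total = 579.51 + 86.93 = 666.44
  per_person = 666.44 / 1 = 666.44 -> 666.44
  -> per_person = 666.44
$666.44


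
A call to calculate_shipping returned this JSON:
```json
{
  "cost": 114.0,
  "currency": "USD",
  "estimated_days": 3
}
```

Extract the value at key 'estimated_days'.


3


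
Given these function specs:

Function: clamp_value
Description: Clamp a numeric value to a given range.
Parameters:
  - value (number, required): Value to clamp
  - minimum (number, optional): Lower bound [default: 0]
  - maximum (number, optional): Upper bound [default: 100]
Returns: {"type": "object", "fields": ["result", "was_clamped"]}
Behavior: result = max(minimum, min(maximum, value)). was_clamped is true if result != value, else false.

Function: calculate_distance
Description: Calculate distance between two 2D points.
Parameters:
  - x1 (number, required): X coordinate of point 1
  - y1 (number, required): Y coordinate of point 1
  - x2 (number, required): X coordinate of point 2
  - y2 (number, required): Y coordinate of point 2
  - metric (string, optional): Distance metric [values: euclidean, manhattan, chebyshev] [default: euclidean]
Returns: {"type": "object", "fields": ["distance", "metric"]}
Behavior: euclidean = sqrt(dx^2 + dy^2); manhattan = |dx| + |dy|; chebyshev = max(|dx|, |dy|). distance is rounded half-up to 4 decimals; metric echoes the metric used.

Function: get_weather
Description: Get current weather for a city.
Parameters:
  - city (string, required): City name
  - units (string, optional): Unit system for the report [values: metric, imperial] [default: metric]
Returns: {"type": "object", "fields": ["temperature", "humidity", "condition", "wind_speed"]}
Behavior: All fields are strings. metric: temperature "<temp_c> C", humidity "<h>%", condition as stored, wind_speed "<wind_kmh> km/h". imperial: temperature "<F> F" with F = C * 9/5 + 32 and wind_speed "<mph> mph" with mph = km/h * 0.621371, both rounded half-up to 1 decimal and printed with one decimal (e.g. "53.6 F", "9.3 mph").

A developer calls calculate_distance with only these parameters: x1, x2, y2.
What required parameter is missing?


Required parameters: x1, y1, x2, y2
Provided: x1, x2, y2
Missing: y1
y1


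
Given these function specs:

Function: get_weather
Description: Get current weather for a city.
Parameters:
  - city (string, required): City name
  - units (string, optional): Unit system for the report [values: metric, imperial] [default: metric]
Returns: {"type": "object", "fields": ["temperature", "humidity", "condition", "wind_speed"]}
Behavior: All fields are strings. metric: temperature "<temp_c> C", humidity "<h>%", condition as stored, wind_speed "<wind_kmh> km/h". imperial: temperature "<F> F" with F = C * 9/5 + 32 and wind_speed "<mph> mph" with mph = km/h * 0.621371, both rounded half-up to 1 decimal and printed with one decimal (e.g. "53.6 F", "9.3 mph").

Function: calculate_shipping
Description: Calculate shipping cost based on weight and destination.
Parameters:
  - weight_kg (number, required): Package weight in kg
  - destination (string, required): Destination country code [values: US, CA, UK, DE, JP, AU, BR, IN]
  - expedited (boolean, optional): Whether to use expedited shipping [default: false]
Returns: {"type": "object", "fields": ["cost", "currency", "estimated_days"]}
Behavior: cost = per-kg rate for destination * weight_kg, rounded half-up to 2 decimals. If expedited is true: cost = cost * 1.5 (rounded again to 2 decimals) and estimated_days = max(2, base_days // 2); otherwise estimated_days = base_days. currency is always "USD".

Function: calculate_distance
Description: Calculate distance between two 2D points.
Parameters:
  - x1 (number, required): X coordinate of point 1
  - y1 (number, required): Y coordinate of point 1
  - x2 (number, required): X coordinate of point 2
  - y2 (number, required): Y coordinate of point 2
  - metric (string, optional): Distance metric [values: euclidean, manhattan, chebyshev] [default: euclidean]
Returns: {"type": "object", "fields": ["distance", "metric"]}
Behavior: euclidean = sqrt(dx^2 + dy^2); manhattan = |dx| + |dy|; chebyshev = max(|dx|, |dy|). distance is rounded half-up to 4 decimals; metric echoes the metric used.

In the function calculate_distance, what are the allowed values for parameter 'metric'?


The calculate_distance spec declares:
  - metric (string, optional): Distance metric [values: euclidean, manhattan, chebyshev] [default: euclidean]
Allowed values:
euclidean, manhattan, chebyshev


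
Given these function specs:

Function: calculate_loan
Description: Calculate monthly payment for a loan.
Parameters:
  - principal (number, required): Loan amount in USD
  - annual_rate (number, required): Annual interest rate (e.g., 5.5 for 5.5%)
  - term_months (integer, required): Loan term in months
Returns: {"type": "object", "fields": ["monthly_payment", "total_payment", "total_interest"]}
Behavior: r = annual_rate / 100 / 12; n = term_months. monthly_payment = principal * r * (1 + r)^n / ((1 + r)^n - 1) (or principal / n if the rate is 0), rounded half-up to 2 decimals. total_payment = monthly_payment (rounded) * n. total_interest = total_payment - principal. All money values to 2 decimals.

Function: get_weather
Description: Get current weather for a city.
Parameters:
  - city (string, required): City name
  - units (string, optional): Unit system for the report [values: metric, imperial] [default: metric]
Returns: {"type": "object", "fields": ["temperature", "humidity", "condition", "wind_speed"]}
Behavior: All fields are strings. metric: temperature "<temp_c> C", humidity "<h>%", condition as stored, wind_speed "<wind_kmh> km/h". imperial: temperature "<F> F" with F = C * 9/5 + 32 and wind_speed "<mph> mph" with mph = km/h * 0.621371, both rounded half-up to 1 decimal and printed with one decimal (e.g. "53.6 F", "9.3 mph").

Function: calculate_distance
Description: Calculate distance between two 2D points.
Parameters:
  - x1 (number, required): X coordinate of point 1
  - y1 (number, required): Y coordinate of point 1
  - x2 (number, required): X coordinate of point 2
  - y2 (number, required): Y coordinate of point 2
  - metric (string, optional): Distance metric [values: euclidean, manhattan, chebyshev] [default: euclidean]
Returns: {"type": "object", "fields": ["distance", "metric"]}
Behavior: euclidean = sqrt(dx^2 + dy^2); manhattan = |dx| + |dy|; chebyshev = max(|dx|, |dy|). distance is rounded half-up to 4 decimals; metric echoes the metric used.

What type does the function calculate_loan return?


The calculate_loan spec declares Returns: {"type": "object", "fields": ["monthly_payment", "total_payment", "total_interest"]}
Type:
object


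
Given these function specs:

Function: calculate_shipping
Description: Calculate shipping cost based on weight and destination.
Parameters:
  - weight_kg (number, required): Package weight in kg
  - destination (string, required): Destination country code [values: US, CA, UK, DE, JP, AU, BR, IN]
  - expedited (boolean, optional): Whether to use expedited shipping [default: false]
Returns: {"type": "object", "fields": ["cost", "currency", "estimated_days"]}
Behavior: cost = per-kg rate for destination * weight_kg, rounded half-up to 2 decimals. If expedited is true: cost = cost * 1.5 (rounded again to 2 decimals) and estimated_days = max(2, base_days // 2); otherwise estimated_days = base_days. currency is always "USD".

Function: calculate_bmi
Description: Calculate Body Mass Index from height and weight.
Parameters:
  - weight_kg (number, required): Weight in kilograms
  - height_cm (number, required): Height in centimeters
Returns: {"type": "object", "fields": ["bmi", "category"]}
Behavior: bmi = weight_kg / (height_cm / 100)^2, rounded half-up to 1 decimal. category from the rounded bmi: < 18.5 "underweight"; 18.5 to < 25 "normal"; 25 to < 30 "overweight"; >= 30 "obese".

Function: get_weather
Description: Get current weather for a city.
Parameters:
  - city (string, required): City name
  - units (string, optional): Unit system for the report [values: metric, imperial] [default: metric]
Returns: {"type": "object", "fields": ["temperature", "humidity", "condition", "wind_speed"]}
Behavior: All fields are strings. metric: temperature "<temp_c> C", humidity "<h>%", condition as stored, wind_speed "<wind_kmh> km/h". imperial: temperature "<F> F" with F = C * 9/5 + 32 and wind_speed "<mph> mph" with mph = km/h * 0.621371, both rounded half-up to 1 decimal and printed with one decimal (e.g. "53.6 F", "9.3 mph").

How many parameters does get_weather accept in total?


Parameters of get_weather: city (required), units (optional)
Total:
2


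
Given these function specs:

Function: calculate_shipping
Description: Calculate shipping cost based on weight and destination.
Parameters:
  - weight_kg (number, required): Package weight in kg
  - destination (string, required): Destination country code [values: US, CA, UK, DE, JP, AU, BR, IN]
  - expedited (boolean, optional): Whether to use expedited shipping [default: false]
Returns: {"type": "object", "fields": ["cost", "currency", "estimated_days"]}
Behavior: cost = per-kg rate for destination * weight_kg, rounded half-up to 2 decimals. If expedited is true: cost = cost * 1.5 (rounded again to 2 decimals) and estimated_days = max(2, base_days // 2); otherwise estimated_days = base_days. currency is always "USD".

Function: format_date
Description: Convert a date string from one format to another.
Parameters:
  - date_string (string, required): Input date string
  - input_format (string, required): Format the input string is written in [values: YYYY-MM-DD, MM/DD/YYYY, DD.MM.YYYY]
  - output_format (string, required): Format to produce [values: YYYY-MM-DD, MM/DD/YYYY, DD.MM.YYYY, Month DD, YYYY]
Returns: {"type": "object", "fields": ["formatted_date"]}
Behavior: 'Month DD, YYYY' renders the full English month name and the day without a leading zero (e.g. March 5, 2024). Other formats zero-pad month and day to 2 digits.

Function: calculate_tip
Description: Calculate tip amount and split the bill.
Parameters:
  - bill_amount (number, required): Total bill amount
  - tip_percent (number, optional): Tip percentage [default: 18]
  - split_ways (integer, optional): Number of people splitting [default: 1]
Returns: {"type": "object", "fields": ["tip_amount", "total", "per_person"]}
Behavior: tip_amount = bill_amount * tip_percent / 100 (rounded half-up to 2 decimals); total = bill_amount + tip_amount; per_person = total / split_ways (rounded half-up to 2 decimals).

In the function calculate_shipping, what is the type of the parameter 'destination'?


The calculate_shipping spec declares:
  - destination (string, required): Destination country code [values: US, CA, UK, DE, JP, AU, BR, IN]
Type:
string


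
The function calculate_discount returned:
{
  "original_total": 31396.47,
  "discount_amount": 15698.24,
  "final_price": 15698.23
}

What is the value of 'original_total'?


31396.47


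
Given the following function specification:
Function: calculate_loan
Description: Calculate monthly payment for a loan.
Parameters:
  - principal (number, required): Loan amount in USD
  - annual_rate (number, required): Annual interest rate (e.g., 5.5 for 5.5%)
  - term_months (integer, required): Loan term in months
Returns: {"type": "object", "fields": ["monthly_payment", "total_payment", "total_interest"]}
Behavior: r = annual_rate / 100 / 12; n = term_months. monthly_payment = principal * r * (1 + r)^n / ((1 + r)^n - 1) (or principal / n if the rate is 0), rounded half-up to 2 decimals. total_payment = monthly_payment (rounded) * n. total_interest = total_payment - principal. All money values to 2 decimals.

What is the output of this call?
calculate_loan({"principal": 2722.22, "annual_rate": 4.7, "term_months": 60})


r = 4.7 / 100 / 12 = 0.003916666667 (keep full precision)
(1 + r)^60 = 1.2643283
monthly_payment = 2722.22 * 0.003916666667 * 1.2643283 / (1.2643283 - 1) = 50.998339 -> 51.00
total_payment = 51.00 * 60 = 3060.00
total_interest = 3060.00 - 2722.22 = 337.78
Output:
{"monthly_payment": 51.0, "total_payment": 3060.0, "total_interest": 337.78}


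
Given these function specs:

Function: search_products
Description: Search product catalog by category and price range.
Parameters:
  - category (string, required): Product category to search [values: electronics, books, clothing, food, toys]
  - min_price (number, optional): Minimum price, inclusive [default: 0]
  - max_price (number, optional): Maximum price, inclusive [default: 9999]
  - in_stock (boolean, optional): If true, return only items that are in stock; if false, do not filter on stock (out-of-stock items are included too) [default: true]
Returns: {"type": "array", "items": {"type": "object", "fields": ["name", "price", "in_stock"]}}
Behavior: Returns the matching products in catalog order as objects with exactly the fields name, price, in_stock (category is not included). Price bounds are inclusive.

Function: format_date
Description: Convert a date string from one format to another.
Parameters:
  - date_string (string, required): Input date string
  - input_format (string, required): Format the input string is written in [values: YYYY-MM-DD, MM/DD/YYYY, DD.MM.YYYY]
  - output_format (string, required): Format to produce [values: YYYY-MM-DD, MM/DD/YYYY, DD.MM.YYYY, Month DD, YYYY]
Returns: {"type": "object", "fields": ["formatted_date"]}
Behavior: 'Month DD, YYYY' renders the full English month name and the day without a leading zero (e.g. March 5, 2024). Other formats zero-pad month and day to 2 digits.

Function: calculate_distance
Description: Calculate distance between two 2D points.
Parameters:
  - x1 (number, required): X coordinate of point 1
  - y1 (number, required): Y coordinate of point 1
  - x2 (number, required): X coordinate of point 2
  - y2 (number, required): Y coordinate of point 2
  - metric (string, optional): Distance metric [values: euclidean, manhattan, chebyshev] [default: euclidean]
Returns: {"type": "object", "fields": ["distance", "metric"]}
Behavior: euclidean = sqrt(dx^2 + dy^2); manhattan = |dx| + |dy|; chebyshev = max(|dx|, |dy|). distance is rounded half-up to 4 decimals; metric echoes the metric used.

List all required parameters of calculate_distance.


Parameters of calculate_distance and their required/optional flag:
  x1: required
  y1: required
  x2: required
  y2: required
  metric: optional
x1, x2, y1, y2


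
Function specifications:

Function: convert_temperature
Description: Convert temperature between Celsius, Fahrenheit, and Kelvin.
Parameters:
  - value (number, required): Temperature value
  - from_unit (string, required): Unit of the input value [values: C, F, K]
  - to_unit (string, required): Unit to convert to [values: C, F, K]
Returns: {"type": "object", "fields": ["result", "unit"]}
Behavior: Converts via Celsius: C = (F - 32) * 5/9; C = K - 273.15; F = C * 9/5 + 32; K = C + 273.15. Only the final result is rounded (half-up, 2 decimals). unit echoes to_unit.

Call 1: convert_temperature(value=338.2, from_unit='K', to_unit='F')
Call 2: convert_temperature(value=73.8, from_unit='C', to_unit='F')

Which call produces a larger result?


Call 1:
  To C: 338.2 - 273.15 = 65.05
  To F: 65.05 * 9/5 + 32 = 149.09
  Round to 2 decimals: 149.09
  -> 149.09 F
Call 2:
  Input already in C: 73.8
  To F: 73.8 * 9/5 + 32 = 164.84
  Round to 2 decimals: 164.84
  -> 164.84 F
Call 2 (164.84 F)


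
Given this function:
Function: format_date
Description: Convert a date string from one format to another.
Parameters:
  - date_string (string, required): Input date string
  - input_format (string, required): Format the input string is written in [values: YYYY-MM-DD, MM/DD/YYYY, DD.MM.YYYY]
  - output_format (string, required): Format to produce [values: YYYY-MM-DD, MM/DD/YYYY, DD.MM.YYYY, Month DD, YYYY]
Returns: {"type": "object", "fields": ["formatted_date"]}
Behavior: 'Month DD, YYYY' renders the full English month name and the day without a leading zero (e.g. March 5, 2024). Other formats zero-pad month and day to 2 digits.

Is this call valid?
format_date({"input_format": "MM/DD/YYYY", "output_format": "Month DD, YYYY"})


Checking required parameters...
Missing required parameter: date_string
Invalid - missing required parameter 'date_string'


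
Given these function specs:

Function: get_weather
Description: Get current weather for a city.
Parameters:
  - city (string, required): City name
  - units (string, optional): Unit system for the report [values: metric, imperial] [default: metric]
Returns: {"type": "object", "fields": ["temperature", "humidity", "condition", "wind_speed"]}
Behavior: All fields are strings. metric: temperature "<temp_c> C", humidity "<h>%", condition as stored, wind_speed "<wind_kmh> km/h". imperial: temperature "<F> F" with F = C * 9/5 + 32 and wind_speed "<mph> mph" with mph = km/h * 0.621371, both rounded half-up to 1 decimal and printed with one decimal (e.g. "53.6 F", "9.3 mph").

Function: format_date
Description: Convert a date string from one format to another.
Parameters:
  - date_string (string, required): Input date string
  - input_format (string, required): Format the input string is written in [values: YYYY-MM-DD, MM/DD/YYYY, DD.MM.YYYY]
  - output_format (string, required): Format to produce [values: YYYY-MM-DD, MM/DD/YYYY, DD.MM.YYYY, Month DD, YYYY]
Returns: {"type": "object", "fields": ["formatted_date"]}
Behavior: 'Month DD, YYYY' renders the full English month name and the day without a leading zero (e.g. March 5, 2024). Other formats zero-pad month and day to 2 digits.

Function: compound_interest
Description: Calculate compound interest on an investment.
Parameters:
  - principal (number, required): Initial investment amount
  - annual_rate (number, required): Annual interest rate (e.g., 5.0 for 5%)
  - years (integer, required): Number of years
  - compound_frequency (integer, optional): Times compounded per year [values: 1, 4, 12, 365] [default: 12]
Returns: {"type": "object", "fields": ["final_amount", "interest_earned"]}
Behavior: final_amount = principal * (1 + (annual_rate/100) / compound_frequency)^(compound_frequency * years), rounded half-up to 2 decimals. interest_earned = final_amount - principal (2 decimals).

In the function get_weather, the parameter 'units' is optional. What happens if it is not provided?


The get_weather spec declares:
  - units (string, optional): Unit system for the report [values: metric, imperial] [default: metric]
It defaults to metric


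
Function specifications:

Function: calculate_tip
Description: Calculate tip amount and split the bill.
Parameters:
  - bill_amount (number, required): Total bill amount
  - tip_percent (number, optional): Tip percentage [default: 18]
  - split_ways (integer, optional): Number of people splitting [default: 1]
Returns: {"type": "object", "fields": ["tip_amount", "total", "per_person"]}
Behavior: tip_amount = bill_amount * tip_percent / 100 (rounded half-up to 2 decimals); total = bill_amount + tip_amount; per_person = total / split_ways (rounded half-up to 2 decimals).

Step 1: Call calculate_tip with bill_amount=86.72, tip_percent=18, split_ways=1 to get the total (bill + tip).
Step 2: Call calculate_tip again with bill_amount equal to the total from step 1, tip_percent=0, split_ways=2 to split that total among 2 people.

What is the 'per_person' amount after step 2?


Step 1: calculate_tip(bill_amount=86.72, tip_percent=18, split_ways=1)
  tip_amount = 86.72 * 18/100 = 15.6096 -> 15.61
  total = 86.72 + 15.61 = 102.33
  per_person = 102.33 / 1 = 102.33 -> 102.33
  -> total = 102.33
Step 2: calculate_tip(bill_amount=102.33, tip_percent=0, split_ways=2)
  tip_amount = 102.33 * 0/100 = 0 -> 0.00
  total = 102.33 + 0.00 = 102.33
  per_person = 102.33 / 2 = 51.165 -> 51.17
  -> per_person = 51.17
$51.17


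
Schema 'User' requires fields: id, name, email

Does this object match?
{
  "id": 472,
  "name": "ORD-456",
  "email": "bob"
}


Checking required fields... All present.
Valid - all required fields present


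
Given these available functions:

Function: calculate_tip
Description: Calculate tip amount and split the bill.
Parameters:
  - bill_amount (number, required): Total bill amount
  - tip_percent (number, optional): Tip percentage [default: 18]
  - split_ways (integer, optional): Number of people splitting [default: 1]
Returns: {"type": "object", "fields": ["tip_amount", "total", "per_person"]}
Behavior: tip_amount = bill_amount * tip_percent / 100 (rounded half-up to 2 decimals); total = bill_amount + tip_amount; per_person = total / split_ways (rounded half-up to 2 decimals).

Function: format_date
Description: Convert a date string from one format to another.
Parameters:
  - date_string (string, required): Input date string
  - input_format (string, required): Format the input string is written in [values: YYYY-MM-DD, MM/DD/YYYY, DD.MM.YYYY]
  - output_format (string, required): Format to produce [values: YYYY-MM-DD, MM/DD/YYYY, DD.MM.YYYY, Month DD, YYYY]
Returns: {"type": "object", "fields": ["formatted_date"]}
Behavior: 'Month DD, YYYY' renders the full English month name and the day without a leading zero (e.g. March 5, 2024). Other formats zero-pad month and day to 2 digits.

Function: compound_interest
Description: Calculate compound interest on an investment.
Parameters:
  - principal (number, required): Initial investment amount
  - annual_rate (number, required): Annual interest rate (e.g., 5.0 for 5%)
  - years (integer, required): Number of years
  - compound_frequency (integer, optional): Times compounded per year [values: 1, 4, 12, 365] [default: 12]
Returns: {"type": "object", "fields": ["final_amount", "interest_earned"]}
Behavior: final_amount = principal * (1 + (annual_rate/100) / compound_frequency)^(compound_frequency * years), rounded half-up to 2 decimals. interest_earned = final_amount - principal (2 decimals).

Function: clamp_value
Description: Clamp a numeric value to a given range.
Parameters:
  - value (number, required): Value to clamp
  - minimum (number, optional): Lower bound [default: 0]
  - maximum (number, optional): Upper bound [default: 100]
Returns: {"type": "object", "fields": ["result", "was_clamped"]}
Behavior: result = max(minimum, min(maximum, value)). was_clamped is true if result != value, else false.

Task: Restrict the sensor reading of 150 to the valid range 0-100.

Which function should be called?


The task needs a function whose description is: Clamp a numeric value to a given range.
clamp_value


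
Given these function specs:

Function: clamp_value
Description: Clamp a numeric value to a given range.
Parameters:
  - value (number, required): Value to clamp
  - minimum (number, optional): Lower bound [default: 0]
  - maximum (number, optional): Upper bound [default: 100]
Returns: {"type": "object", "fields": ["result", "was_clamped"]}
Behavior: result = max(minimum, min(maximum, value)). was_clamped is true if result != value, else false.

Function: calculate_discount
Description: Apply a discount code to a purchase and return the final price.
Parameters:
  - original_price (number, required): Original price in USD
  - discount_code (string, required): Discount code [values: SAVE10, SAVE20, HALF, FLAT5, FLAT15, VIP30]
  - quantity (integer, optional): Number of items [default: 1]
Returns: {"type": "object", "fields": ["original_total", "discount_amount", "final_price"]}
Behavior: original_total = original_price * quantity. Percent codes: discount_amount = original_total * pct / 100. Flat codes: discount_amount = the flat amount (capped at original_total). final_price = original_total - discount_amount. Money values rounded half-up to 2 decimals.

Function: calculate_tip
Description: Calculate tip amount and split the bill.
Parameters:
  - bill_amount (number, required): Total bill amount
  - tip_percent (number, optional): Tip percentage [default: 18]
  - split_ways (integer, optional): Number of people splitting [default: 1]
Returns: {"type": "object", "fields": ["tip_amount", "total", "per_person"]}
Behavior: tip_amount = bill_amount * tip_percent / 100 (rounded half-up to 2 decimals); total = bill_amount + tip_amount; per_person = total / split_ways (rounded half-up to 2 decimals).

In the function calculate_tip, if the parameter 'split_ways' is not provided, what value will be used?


The calculate_tip spec declares:
  - split_ways (integer, optional): Number of people splitting [default: 1]
Default:
1


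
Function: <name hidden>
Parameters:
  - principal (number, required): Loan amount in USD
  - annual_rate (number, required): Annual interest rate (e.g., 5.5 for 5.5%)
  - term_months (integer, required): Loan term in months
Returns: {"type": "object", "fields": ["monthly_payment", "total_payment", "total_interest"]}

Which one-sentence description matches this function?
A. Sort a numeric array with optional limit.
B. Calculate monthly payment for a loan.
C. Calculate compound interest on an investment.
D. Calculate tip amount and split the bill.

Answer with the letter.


Parameters principal, annual_rate, term_months and return ["monthly_payment", "total_payment", "total_interest"] fit: Calculate monthly payment for a loan.
B


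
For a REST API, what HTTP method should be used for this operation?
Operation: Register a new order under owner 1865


GET = read, POST = create, PUT = update/replace, DELETE = remove
This operation is a create.
POST


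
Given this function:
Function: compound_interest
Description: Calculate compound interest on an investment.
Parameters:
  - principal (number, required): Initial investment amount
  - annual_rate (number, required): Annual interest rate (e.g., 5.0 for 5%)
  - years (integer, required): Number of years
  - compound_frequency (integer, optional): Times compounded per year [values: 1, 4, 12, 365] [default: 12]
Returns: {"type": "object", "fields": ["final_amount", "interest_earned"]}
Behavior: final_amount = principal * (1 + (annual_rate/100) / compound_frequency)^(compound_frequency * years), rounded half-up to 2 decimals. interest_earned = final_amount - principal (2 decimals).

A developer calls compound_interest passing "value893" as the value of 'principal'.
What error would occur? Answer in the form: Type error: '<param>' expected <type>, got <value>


Spec: 'principal' is declared as number; "value893" is a string.
Type error: 'principal' expected number, got "value893"


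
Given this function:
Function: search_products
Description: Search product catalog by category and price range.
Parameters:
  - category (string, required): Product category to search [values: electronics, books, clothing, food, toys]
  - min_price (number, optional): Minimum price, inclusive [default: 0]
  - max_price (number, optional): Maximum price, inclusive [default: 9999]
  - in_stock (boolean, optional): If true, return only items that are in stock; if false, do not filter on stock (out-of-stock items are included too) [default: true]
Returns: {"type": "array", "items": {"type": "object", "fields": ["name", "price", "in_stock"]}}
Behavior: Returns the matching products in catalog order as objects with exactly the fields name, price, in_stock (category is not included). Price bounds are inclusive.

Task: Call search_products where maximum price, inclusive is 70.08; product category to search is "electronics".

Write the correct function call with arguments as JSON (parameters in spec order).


Mapping each described value to its parameter name:
  'Maximum price, inclusive' -> max_price = 70.08
  'Product category to search' -> category = "electronics"
search_products({"category": "electronics", "max_price": 70.08})


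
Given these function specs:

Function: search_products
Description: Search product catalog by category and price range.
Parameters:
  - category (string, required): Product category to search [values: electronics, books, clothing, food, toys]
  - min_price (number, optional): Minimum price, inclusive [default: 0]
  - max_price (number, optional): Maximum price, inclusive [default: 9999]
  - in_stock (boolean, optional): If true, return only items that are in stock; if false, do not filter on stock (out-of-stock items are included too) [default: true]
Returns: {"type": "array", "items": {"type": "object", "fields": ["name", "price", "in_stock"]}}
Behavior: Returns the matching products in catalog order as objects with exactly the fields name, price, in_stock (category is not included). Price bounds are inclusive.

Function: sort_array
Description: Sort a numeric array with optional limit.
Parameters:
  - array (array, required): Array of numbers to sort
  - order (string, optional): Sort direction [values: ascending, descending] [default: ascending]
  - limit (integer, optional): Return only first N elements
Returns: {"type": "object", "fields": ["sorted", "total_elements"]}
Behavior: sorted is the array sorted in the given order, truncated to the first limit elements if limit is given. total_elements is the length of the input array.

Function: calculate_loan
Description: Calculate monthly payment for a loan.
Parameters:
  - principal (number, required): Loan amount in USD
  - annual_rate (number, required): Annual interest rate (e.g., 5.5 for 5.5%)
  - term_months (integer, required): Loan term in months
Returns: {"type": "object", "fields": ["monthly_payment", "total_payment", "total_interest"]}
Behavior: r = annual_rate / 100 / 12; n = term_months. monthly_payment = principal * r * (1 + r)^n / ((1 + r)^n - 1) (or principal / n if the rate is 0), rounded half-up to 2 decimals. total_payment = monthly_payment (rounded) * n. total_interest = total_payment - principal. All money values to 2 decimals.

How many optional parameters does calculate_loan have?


Parameters of calculate_loan: principal (required), annual_rate (required), term_months (required)
Optional count:
0


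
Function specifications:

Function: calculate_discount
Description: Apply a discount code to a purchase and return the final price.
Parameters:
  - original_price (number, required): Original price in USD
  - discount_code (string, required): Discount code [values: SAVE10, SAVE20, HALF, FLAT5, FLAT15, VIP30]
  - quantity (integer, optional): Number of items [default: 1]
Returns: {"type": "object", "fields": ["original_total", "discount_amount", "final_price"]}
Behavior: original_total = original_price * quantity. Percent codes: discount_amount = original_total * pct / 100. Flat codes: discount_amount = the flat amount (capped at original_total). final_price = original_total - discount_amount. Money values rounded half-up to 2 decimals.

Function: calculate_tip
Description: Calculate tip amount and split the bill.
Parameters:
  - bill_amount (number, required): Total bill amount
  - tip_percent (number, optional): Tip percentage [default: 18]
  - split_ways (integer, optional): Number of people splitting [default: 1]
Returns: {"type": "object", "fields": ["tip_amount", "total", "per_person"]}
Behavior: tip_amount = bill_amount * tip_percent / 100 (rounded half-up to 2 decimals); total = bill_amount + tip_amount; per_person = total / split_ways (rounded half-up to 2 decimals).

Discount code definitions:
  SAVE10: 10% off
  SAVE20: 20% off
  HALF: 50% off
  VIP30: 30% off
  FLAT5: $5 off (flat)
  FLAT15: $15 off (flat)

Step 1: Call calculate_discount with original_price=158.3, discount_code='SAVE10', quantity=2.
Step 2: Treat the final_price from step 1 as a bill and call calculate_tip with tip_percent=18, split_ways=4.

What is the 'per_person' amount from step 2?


Step 1: calculate_discount(original_price=158.3, discount_code=SAVE10, quantity=2)
  original_total = 158.3 * 2 = 316.60
  SAVE10 = 10% off: discount_amount = 316.60 * 10/100 = 31.66 -> 31.66
  final_price = 316.60 - 31.66 = 284.94
  -> final_price = 284.94
Step 2: calculate_tip(bill_amount=284.94, tip_percent=18, split_ways=4)
  tip_amount = 284.94 * 18/100 = 51.2892 -> 51.29
  total = 284.94 + 51.29 = 336.23
  per_person = 336.23 / 4 = 84.0575 -> 84.06
  -> per_person = 84.06
$84.06


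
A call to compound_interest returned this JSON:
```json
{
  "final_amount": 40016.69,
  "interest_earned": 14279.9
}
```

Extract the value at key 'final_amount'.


40016.69


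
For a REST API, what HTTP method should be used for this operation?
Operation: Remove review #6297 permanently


GET = read, POST = create, PUT = update/replace, DELETE = remove
This operation is a removal.
DELETE


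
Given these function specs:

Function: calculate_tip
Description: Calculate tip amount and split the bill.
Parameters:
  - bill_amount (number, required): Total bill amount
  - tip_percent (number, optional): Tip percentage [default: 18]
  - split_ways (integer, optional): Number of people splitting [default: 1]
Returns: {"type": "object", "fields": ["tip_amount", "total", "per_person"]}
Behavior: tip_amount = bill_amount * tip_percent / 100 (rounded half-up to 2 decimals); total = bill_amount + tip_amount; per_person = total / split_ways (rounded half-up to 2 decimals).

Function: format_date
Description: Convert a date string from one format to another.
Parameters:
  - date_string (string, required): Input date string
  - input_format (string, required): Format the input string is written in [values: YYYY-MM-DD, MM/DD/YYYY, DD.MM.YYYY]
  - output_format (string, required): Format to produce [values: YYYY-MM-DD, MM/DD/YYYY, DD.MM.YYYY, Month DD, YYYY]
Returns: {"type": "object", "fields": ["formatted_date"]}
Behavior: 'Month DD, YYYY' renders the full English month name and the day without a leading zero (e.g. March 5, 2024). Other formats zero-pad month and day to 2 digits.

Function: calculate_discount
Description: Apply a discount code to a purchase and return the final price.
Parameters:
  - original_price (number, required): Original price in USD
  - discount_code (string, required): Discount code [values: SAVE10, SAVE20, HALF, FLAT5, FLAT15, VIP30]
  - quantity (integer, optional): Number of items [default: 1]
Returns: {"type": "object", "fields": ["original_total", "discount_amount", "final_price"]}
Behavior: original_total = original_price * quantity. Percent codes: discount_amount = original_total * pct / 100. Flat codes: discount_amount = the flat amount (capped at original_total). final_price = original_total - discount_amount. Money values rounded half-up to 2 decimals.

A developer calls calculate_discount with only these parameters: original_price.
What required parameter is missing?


Required parameters: original_price, discount_code
Provided: original_price
Missing: discount_code
discount_code


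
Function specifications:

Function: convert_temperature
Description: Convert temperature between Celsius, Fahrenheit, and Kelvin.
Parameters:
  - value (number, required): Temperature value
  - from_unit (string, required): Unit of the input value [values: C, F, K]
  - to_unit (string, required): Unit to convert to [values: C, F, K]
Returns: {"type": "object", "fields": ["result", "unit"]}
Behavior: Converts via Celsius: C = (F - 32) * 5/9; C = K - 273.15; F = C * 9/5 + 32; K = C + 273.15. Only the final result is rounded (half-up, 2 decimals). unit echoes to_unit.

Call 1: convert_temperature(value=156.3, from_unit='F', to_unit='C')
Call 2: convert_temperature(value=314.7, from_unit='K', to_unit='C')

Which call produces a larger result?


Call 1:
  To C: (156.3 - 32) * 5/9 = 69.055556
  Target is C: 69.055556
  Round to 2 decimals: 69.06
  -> 69.06 C
Call 2:
  To C: 314.7 - 273.15 = 41.55
  Target is C: 41.55
  Round to 2 decimals: 41.55
  -> 41.55 C
Call 1 (69.06 C)


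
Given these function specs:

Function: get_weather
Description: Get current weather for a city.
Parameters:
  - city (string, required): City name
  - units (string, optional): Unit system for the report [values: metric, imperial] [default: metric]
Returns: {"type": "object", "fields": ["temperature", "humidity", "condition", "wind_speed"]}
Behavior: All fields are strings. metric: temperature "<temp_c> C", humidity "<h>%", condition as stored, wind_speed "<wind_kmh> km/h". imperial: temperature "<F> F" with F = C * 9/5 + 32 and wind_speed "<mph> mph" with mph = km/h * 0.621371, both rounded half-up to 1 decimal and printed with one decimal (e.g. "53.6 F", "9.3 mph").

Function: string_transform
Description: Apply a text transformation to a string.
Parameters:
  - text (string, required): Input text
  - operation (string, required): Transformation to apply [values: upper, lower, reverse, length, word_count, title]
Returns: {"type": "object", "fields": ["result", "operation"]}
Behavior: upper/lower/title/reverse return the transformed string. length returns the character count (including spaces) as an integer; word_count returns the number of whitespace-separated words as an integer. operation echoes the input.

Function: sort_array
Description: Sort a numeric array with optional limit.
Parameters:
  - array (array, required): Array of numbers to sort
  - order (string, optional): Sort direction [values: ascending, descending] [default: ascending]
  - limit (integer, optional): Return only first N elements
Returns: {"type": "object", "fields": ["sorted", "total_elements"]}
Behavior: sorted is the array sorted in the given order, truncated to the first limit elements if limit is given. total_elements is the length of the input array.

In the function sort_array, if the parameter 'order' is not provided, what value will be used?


The sort_array spec declares:
  - order (string, optional): Sort direction [values: ascending, descending] [default: ascending]
Default:
ascending
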